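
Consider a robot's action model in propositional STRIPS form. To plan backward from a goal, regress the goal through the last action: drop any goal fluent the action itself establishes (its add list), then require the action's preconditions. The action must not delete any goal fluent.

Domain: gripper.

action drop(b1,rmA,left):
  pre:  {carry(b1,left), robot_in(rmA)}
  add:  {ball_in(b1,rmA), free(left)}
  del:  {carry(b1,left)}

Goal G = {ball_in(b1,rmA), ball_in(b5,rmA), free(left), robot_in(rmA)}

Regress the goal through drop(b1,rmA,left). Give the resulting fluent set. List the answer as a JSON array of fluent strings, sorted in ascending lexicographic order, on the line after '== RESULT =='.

Regress:
  G ∩ del = {}  (empty — regression defined)
  G \ add = {ball_in(b1,rmA), ball_in(b5,rmA), free(left), robot_in(rmA)} \ {ball_in(b1,rmA), free(left)} = {ball_in(b5,rmA), robot_in(rmA)}
  ∪ pre   = {ball_in(b5,rmA), robot_in(rmA)} ∪ {carry(b1,left), robot_in(rmA)}
          = {ball_in(b5,rmA), carry(b1,left), robot_in(rmA)}

== RESULT ==
["ball_in(b5,rmA)", "carry(b1,left)", "robot_in(rmA)"]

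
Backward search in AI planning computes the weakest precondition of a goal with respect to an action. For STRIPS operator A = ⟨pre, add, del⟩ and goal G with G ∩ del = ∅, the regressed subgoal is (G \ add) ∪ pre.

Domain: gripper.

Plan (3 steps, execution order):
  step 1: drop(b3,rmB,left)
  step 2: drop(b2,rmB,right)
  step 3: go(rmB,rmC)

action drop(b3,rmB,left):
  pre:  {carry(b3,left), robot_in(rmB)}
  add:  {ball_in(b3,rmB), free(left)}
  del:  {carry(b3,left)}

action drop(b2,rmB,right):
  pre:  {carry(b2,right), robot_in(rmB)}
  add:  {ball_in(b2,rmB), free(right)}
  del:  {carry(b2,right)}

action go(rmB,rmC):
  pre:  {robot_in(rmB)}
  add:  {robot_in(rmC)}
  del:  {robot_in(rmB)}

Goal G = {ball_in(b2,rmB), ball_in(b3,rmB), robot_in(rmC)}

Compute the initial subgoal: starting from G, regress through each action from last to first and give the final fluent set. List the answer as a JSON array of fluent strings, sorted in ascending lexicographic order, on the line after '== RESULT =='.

Work backward from the goal:
  through step 3 (go(rmB,rmC)): drop {robot_in(rmC)}, keep {ball_in(b2,rmB), ball_in(b3,rmB)}, require {robot_in(rmB)}
    → {ball_in(b2,rmB), ball_in(b3,rmB), robot_in(rmB)}
  through step 2 (drop(b2,rmB,right)): drop {ball_in(b2,rmB)}, keep {ball_in(b3,rmB), robot_in(rmB)}, require {carry(b2,right), robot_in(rmB)}
    → {ball_in(b3,rmB), carry(b2,right), robot_in(rmB)}
  through step 1 (drop(b3,rmB,left)): drop {ball_in(b3,rmB)}, keep {carry(b2,right), robot_in(rmB)}, require {carry(b3,left), robot_in(rmB)}
    → {carry(b2,right), carry(b3,left), robot_in(rmB)}

== RESULT ==
["carry(b2,right)", "carry(b3,left)", "robot_in(rmB)"]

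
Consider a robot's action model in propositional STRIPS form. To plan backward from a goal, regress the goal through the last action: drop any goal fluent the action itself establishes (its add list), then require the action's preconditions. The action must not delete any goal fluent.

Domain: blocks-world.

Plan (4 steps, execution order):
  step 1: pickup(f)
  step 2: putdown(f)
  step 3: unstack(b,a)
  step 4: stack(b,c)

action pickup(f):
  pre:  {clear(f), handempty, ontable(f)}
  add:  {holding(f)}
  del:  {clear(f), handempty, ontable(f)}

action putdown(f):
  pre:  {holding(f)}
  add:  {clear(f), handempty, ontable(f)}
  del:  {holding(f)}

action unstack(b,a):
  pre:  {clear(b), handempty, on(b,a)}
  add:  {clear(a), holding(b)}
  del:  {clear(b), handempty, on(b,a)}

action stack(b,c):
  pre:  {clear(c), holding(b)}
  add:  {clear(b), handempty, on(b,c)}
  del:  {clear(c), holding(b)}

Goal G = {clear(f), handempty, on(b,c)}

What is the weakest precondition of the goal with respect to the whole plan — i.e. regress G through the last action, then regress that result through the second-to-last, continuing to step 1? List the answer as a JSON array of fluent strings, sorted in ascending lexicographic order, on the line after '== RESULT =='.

Work backward from the goal:
  through step 4 (stack(b,c)): drop {handempty, on(b,c)}, keep {clear(f)}, require {clear(c), holding(b)}
    → {clear(c), clear(f), holding(b)}
  through step 3 (unstack(b,a)): drop {holding(b)}, keep {clear(c), clear(f)}, require {clear(b), handempty, on(b,a)}
    → {clear(b), clear(c), clear(f), handempty, on(b,a)}
  through step 2 (putdown(f)): drop {clear(f), handempty}, keep {clear(b), clear(c), on(b,a)}, require {holding(f)}
    → {clear(b), clear(c), holding(f), on(b,a)}
  through step 1 (pickup(f)): drop {holding(f)}, keep {clear(b), clear(c), on(b,a)}, require {clear(f), handempty, ontable(f)}
    → {clear(b), clear(c), clear(f), handempty, on(b,a), ontable(f)}

== RESULT ==
["clear(b)", "clear(c)", "clear(f)", "handempty", "on(b,a)", "ontable(f)"]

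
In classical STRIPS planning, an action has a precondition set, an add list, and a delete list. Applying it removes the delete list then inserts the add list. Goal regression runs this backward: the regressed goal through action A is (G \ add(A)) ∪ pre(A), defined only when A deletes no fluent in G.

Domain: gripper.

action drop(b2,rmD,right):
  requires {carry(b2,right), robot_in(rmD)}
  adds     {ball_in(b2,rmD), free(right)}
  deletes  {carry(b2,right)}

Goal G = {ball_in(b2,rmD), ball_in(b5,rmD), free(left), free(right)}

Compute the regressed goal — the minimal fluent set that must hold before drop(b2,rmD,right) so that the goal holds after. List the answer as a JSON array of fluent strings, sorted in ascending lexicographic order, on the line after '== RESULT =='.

Compute (G \ add) ∪ pre:
  G ∩ del = {}  (empty — regression defined)
  G \ add = {ball_in(b2,rmD), ball_in(b5,rmD), free(left), free(right)} \ {ball_in(b2,rmD), free(right)} = {ball_in(b5,rmD), free(left)}
  ∪ pre   = {ball_in(b5,rmD), free(left)} ∪ {carry(b2,right), robot_in(rmD)}
          = {ball_in(b5,rmD), carry(b2,right), free(left), robot_in(rmD)}

== RESULT ==
["ball_in(b5,rmD)", "carry(b2,right)", "free(left)", "robot_in(rmD)"]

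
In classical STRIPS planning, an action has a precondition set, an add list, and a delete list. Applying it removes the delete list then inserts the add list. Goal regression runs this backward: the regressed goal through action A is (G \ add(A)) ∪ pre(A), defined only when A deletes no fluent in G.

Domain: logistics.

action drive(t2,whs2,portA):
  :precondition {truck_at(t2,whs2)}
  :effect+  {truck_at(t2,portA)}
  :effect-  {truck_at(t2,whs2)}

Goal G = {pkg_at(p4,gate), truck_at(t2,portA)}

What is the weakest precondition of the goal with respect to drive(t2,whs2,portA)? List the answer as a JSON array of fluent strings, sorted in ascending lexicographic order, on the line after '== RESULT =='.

Compute (G \ add) ∪ pre:
  G ∩ del = {}  (empty — regression defined)
  G \ add = {pkg_at(p4,gate), truck_at(t2,portA)} \ {truck_at(t2,portA)} = {pkg_at(p4,gate)}
  ∪ pre   = {pkg_at(p4,gate)} ∪ {truck_at(t2,whs2)}
          = {pkg_at(p4,gate), truck_at(t2,whs2)}

== RESULT ==
["pkg_at(p4,gate)", "truck_at(t2,whs2)"]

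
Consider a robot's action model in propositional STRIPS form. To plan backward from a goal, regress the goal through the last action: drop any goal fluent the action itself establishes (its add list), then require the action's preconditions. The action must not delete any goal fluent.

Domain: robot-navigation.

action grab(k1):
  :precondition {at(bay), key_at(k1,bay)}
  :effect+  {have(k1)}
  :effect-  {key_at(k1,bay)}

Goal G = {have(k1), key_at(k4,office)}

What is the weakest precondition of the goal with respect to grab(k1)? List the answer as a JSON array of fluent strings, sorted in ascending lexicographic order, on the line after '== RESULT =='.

Compute (G \ add) ∪ pre:
  G ∩ del = {}  (empty — regression defined)
  G \ add = {have(k1), key_at(k4,office)} \ {have(k1)} = {key_at(k4,office)}
  ∪ pre   = {key_at(k4,office)} ∪ {at(bay), key_at(k1,bay)}
          = {at(bay), key_at(k1,bay), key_at(k4,office)}

== RESULT ==
["at(bay)", "key_at(k1,bay)", "key_at(k4,office)"]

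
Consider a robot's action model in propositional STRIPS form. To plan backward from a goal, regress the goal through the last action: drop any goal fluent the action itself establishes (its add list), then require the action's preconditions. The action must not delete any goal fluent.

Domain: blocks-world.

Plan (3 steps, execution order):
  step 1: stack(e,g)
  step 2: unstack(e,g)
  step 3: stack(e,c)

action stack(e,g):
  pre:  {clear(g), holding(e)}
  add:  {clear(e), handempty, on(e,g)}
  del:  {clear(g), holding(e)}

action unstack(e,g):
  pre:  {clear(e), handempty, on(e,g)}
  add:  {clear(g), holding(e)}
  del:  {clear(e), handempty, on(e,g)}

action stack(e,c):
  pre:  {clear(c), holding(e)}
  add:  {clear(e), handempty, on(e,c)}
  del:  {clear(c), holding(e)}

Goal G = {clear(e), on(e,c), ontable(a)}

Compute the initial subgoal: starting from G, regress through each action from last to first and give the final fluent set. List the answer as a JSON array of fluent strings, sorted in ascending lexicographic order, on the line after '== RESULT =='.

Regress step by step:
  through step 3 (stack(e,c)): drop {clear(e), on(e,c)}, keep {ontable(a)}, require {clear(c), holding(e)}
    → {clear(c), holding(e), ontable(a)}
  through step 2 (unstack(e,g)): drop {holding(e)}, keep {clear(c), ontable(a)}, require {clear(e), handempty, on(e,g)}
    → {clear(c), clear(e), handempty, on(e,g), ontable(a)}
  through step 1 (stack(e,g)): drop {clear(e), handempty, on(e,g)}, keep {clear(c), ontable(a)}, require {clear(g), holding(e)}
    → {clear(c), clear(g), holding(e), ontable(a)}

== RESULT ==
["clear(c)", "clear(g)", "holding(e)", "ontable(a)"]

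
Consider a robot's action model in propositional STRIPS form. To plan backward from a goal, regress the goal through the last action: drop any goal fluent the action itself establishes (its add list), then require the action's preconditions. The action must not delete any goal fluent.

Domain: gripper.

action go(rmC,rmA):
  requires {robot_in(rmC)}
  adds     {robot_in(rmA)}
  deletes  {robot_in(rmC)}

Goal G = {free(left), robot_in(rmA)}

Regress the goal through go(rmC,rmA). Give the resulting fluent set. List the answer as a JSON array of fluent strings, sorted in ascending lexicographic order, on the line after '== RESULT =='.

Regress:
  G ∩ del = {}  (empty — regression defined)
  G \ add = {free(left), robot_in(rmA)} \ {robot_in(rmA)} = {free(left)}
  ∪ pre   = {free(left)} ∪ {robot_in(rmC)}
          = {free(left), robot_in(rmC)}

== RESULT ==
["free(left)", "robot_in(rmC)"]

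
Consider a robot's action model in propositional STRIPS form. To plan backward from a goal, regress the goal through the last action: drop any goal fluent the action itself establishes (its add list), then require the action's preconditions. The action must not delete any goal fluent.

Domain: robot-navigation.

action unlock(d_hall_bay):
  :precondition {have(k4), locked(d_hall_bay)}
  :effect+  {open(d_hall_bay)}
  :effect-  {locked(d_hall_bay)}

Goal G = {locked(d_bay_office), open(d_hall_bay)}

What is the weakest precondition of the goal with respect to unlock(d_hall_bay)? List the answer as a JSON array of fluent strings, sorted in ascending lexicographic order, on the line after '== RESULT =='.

Compute (G \ add) ∪ pre:
  G ∩ del = {}  (empty — regression defined)
  G \ add = {locked(d_bay_office), open(d_hall_bay)} \ {open(d_hall_bay)} = {locked(d_bay_office)}
  ∪ pre   = {locked(d_bay_office)} ∪ {have(k4), locked(d_hall_bay)}
          = {have(k4), locked(d_bay_office), locked(d_hall_bay)}

== RESULT ==
["have(k4)", "locked(d_bay_office)", "locked(d_hall_bay)"]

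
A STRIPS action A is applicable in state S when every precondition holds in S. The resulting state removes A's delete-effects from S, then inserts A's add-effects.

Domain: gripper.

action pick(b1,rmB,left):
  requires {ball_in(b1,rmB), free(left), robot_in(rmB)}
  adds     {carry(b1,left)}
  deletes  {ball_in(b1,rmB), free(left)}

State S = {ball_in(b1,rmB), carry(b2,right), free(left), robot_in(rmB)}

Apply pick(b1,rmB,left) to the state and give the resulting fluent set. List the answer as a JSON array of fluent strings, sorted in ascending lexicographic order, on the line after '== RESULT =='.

Progress:
  pre ⊆ S: {ball_in(b1,rmB), free(left), robot_in(rmB)} ⊆ S  — applicable
  S \ del = {carry(b2,right), robot_in(rmB)}
  ∪ add   = {carry(b1,left), carry(b2,right), robot_in(rmB)}

== RESULT ==
["carry(b1,left)", "carry(b2,right)", "robot_in(rmB)"]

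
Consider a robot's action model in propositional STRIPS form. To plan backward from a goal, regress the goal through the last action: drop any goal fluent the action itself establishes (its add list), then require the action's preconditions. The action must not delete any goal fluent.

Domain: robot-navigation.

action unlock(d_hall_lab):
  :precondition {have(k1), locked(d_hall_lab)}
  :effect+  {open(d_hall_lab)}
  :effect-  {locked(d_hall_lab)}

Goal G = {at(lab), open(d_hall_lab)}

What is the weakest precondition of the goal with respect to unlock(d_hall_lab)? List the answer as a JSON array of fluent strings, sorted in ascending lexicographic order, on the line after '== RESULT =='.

Regress:
  G ∩ del = {}  (empty — regression defined)
  G \ add = {at(lab), open(d_hall_lab)} \ {open(d_hall_lab)} = {at(lab)}
  ∪ pre   = {at(lab)} ∪ {have(k1), locked(d_hall_lab)}
          = {at(lab), have(k1), locked(d_hall_lab)}

== RESULT ==
["at(lab)", "have(k1)", "locked(d_hall_lab)"]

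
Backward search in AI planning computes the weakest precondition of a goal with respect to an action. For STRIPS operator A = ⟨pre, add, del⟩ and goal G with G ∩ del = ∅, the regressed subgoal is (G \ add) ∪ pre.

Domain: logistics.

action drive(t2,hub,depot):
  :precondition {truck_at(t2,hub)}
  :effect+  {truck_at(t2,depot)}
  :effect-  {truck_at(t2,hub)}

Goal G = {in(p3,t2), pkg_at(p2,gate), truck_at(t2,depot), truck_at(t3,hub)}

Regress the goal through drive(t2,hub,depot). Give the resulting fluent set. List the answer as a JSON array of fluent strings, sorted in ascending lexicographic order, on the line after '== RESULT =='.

Regress:
  G ∩ del = {}  (empty — regression defined)
  G \ add = {in(p3,t2), pkg_at(p2,gate), truck_at(t2,depot), truck_at(t3,hub)} \ {truck_at(t2,depot)} = {in(p3,t2), pkg_at(p2,gate), truck_at(t3,hub)}
  ∪ pre   = {in(p3,t2), pkg_at(p2,gate), truck_at(t3,hub)} ∪ {truck_at(t2,hub)}
          = {in(p3,t2), pkg_at(p2,gate), truck_at(t2,hub), truck_at(t3,hub)}

== RESULT ==
["in(p3,t2)", "pkg_at(p2,gate)", "truck_at(t2,hub)", "truck_at(t3,hub)"]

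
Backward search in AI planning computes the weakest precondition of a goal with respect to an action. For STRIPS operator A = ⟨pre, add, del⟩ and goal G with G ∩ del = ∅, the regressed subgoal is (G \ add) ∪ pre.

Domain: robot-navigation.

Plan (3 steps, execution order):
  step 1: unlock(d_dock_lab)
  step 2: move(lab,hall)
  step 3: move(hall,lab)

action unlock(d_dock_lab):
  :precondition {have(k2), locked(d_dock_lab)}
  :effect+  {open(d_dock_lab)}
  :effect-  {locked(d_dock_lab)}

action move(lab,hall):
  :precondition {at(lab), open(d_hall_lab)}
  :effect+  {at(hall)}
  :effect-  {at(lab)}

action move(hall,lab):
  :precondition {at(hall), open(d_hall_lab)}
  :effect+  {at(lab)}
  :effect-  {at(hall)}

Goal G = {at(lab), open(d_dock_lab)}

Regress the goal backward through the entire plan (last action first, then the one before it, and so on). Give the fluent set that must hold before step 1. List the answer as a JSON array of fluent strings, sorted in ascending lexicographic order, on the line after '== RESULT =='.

Work backward from the goal:
  through step 3 (move(hall,lab)): drop {at(lab)}, keep {open(d_dock_lab)}, require {at(hall), open(d_hall_lab)}
    → {at(hall), open(d_dock_lab), open(d_hall_lab)}
  through step 2 (move(lab,hall)): drop {at(hall)}, keep {open(d_dock_lab), open(d_hall_lab)}, require {at(lab), open(d_hall_lab)}
    → {at(lab), open(d_dock_lab), open(d_hall_lab)}
  through step 1 (unlock(d_dock_lab)): drop {open(d_dock_lab)}, keep {at(lab), open(d_hall_lab)}, require {have(k2), locked(d_dock_lab)}
    → {at(lab), have(k2), locked(d_dock_lab), open(d_hall_lab)}

== RESULT ==
["at(lab)", "have(k2)", "locked(d_dock_lab)", "open(d_hall_lab)"]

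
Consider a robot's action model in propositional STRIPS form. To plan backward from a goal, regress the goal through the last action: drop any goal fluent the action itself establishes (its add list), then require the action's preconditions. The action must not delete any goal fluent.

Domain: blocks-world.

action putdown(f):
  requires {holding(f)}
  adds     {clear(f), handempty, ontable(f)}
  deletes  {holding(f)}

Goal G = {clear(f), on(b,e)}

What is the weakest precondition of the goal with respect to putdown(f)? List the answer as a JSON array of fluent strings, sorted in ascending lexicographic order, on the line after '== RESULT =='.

Regress:
  G ∩ del = {}  (empty — regression defined)
  G \ add = {clear(f), on(b,e)} \ {clear(f), handempty, ontable(f)} = {on(b,e)}
  ∪ pre   = {on(b,e)} ∪ {holding(f)}
          = {holding(f), on(b,e)}

== RESULT ==
["holding(f)", "on(b,e)"]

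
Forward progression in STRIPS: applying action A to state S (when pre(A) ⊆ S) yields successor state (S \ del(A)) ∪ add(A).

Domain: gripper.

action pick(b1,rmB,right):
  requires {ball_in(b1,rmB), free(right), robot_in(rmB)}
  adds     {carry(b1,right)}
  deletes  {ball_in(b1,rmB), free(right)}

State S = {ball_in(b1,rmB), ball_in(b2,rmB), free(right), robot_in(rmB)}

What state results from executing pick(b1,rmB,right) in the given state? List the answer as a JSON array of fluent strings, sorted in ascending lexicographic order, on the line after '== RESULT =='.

Progress:
  pre ⊆ S: {ball_in(b1,rmB), free(right), robot_in(rmB)} ⊆ S  — applicable
  S \ del = {ball_in(b2,rmB), robot_in(rmB)}
  ∪ add   = {ball_in(b2,rmB), carry(b1,right), robot_in(rmB)}

== RESULT ==
["ball_in(b2,rmB)", "carry(b1,right)", "robot_in(rmB)"]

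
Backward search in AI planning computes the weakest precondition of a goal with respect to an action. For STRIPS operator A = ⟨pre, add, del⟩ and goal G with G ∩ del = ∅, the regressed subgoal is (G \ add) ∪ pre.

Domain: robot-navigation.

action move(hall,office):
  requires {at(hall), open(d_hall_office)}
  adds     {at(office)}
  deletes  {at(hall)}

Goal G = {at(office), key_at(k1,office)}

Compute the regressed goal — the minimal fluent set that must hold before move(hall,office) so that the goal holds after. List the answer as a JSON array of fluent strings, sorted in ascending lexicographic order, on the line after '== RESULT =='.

Regress:
  G ∩ del = {}  (empty — regression defined)
  G \ add = {at(office), key_at(k1,office)} \ {at(office)} = {key_at(k1,office)}
  ∪ pre   = {key_at(k1,office)} ∪ {at(hall), open(d_hall_office)}
          = {at(hall), key_at(k1,office), open(d_hall_office)}

== RESULT ==
["at(hall)", "key_at(k1,office)", "open(d_hall_office)"]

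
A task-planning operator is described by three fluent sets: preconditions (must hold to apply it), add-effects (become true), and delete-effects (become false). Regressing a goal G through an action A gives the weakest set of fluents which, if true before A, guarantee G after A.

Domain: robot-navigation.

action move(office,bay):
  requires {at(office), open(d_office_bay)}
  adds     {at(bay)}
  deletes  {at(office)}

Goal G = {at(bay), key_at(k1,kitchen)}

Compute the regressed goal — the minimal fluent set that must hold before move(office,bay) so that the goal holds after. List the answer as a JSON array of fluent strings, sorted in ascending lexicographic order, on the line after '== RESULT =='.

Regress:
  G ∩ del = {}  (empty — regression defined)
  G \ add = {at(bay), key_at(k1,kitchen)} \ {at(bay)} = {key_at(k1,kitchen)}
  ∪ pre   = {key_at(k1,kitchen)} ∪ {at(office), open(d_office_bay)}
          = {at(office), key_at(k1,kitchen), open(d_office_bay)}

== RESULT ==
["at(office)", "key_at(k1,kitchen)", "open(d_office_bay)"]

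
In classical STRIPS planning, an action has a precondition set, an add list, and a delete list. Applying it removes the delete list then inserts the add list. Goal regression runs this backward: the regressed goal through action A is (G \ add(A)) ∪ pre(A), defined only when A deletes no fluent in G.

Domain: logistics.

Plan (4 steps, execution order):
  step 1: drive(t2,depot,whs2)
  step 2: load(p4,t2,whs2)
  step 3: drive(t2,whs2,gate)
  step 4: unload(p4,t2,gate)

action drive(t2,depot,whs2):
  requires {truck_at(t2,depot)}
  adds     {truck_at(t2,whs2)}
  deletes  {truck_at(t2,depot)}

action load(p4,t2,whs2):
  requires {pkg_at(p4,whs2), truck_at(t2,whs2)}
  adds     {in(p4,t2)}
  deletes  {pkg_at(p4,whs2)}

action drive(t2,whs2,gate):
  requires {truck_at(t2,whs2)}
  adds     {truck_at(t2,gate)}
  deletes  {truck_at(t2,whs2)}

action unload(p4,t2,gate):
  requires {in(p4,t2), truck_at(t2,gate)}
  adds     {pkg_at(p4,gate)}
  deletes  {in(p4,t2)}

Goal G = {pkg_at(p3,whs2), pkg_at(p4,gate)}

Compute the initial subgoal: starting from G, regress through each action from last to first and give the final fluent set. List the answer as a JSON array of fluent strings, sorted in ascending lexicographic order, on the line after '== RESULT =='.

Work backward from the goal:
  through step 4 (unload(p4,t2,gate)): drop {pkg_at(p4,gate)}, keep {pkg_at(p3,whs2)}, require {in(p4,t2), truck_at(t2,gate)}
    → {in(p4,t2), pkg_at(p3,whs2), truck_at(t2,gate)}
  through step 3 (drive(t2,whs2,gate)): drop {truck_at(t2,gate)}, keep {in(p4,t2), pkg_at(p3,whs2)}, require {truck_at(t2,whs2)}
    → {in(p4,t2), pkg_at(p3,whs2), truck_at(t2,whs2)}
  through step 2 (load(p4,t2,whs2)): drop {in(p4,t2)}, keep {pkg_at(p3,whs2), truck_at(t2,whs2)}, require {pkg_at(p4,whs2), truck_at(t2,whs2)}
    → {pkg_at(p3,whs2), pkg_at(p4,whs2), truck_at(t2,whs2)}
  through step 1 (drive(t2,depot,whs2)): drop {truck_at(t2,whs2)}, keep {pkg_at(p3,whs2), pkg_at(p4,whs2)}, require {truck_at(t2,depot)}
    → {pkg_at(p3,whs2), pkg_at(p4,whs2), truck_at(t2,depot)}

== RESULT ==
["pkg_at(p3,whs2)", "pkg_at(p4,whs2)", "truck_at(t2,depot)"]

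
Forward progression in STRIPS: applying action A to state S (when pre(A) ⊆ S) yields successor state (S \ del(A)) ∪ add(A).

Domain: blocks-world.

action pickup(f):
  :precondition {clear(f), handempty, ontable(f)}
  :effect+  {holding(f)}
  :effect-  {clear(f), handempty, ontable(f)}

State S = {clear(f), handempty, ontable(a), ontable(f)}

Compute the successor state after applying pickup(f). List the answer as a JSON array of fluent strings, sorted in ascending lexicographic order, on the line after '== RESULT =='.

Compute (S \ del) ∪ add:
  pre ⊆ S: {clear(f), handempty, ontable(f)} ⊆ S  — applicable
  S \ del = {ontable(a)}
  ∪ add   = {holding(f), ontable(a)}

== RESULT ==
["holding(f)", "ontable(a)"]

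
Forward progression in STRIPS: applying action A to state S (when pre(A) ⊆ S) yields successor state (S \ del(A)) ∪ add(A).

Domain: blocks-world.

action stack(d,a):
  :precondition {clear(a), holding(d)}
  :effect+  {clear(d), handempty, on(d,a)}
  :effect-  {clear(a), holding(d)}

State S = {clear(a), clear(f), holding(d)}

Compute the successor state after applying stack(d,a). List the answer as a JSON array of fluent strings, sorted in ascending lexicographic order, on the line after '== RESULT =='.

Progress:
  pre ⊆ S: {clear(a), holding(d)} ⊆ S  — applicable
  S \ del = {clear(f)}
  ∪ add   = {clear(d), clear(f), handempty, on(d,a)}

== RESULT ==
["clear(d)", "clear(f)", "handempty", "on(d,a)"]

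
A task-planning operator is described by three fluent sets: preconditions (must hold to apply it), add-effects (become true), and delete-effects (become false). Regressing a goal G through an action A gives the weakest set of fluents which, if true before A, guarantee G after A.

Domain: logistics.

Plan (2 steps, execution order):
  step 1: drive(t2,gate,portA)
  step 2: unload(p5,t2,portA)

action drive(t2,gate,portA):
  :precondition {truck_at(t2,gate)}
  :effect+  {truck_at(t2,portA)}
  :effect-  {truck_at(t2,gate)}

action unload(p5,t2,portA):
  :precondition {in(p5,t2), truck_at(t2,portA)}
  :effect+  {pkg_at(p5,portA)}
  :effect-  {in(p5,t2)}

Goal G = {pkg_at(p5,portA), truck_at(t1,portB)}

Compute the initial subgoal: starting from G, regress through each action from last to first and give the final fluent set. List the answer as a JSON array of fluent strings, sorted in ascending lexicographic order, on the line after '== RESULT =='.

Regress step by step:
  through step 2 (unload(p5,t2,portA)): drop {pkg_at(p5,portA)}, keep {truck_at(t1,portB)}, require {in(p5,t2), truck_at(t2,portA)}
    → {in(p5,t2), truck_at(t1,portB), truck_at(t2,portA)}
  through step 1 (drive(t2,gate,portA)): drop {truck_at(t2,portA)}, keep {in(p5,t2), truck_at(t1,portB)}, require {truck_at(t2,gate)}
    → {in(p5,t2), truck_at(t1,portB), truck_at(t2,gate)}

== RESULT ==
["in(p5,t2)", "truck_at(t1,portB)", "truck_at(t2,gate)"]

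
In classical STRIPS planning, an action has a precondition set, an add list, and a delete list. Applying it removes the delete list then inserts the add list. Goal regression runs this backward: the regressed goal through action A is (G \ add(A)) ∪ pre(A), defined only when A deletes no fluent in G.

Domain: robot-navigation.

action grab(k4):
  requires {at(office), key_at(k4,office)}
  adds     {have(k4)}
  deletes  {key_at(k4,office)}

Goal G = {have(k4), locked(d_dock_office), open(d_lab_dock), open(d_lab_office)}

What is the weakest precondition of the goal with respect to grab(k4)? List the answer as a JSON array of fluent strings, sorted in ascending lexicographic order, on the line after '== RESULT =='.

Compute (G \ add) ∪ pre:
  G ∩ del = {}  (empty — regression defined)
  G \ add = {have(k4), locked(d_dock_office), open(d_lab_dock), open(d_lab_office)} \ {have(k4)} = {locked(d_dock_office), open(d_lab_dock), open(d_lab_office)}
  ∪ pre   = {locked(d_dock_office), open(d_lab_dock), open(d_lab_office)} ∪ {at(office), key_at(k4,office)}
          = {at(office), key_at(k4,office), locked(d_dock_office), open(d_lab_dock), open(d_lab_office)}

== RESULT ==
["at(office)", "key_at(k4,office)", "locked(d_dock_office)", "open(d_lab_dock)", "open(d_lab_office)"]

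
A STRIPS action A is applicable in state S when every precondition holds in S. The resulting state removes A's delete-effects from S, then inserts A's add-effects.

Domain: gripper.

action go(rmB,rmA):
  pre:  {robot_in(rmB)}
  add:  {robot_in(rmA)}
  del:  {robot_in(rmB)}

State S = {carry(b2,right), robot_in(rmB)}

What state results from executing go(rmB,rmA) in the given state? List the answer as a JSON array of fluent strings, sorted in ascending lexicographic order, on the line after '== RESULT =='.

Progress:
  pre ⊆ S: {robot_in(rmB)} ⊆ S  — applicable
  S \ del = {carry(b2,right)}
  ∪ add   = {carry(b2,right), robot_in(rmA)}

== RESULT ==
["carry(b2,right)", "robot_in(rmA)"]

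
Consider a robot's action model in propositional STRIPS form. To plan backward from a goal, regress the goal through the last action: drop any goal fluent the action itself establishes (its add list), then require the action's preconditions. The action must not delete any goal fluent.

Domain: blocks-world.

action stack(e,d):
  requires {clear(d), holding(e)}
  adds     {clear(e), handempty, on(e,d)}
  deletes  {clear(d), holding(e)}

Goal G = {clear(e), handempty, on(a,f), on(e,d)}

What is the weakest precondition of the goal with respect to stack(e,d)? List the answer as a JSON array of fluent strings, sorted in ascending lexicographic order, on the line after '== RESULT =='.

Compute (G \ add) ∪ pre:
  G ∩ del = {}  (empty — regression defined)
  G \ add = {clear(e), handempty, on(a,f), on(e,d)} \ {clear(e), handempty, on(e,d)} = {on(a,f)}
  ∪ pre   = {on(a,f)} ∪ {clear(d), holding(e)}
          = {clear(d), holding(e), on(a,f)}

== RESULT ==
["clear(d)", "holding(e)", "on(a,f)"]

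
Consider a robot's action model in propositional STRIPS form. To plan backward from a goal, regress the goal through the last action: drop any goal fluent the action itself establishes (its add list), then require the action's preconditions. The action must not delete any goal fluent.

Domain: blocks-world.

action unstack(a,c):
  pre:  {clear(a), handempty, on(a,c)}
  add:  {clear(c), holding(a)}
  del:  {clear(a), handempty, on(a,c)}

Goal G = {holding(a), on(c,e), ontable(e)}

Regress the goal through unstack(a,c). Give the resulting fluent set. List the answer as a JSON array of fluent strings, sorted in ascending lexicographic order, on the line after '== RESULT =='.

Regress:
  G ∩ del = {}  (empty — regression defined)
  G \ add = {holding(a), on(c,e), ontable(e)} \ {clear(c), holding(a)} = {on(c,e), ontable(e)}
  ∪ pre   = {on(c,e), ontable(e)} ∪ {clear(a), handempty, on(a,c)}
          = {clear(a), handempty, on(a,c), on(c,e), ontable(e)}

== RESULT ==
["clear(a)", "handempty", "on(a,c)", "on(c,e)", "ontable(e)"]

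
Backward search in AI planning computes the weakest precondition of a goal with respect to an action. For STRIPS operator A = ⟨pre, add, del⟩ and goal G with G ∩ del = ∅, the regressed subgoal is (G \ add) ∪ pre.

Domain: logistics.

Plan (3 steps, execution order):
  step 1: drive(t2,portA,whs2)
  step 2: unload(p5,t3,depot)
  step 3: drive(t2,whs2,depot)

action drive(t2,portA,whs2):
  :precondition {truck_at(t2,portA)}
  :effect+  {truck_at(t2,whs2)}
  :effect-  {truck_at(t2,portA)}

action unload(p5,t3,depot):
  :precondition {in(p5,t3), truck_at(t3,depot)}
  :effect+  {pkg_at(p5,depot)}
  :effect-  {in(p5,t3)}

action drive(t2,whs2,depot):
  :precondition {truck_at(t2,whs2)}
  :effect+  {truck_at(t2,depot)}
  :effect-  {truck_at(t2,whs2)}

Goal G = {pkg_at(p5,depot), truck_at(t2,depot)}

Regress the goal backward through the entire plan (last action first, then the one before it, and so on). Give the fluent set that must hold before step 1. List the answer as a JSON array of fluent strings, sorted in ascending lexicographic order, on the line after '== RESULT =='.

Regress step by step:
  through step 3 (drive(t2,whs2,depot)): drop {truck_at(t2,depot)}, keep {pkg_at(p5,depot)}, require {truck_at(t2,whs2)}
    → {pkg_at(p5,depot), truck_at(t2,whs2)}
  through step 2 (unload(p5,t3,depot)): drop {pkg_at(p5,depot)}, keep {truck_at(t2,whs2)}, require {in(p5,t3), truck_at(t3,depot)}
    → {in(p5,t3), truck_at(t2,whs2), truck_at(t3,depot)}
  through step 1 (drive(t2,portA,whs2)): drop {truck_at(t2,whs2)}, keep {in(p5,t3), truck_at(t3,depot)}, require {truck_at(t2,portA)}
    → {in(p5,t3), truck_at(t2,portA), truck_at(t3,depot)}

== RESULT ==
["in(p5,t3)", "truck_at(t2,portA)", "truck_at(t3,depot)"]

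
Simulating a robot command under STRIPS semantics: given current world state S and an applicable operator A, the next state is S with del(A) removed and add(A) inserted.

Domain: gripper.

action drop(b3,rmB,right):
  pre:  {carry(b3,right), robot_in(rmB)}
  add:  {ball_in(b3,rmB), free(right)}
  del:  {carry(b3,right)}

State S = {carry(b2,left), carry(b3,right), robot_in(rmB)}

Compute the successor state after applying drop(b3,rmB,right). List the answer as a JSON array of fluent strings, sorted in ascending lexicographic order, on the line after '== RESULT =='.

Progress:
  pre ⊆ S: {carry(b3,right), robot_in(rmB)} ⊆ S  — applicable
  S \ del = {carry(b2,left), robot_in(rmB)}
  ∪ add   = {ball_in(b3,rmB), carry(b2,left), free(right), robot_in(rmB)}

== RESULT ==
["ball_in(b3,rmB)", "carry(b2,left)", "free(right)", "robot_in(rmB)"]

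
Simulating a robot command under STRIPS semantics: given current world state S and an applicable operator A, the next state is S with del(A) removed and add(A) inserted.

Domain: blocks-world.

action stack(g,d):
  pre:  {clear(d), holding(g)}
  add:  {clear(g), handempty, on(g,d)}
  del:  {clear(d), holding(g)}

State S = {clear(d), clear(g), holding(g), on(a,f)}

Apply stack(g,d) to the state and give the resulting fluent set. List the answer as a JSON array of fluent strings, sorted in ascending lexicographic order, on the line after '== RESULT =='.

Compute (S \ del) ∪ add:
  pre ⊆ S: {clear(d), holding(g)} ⊆ S  — applicable
  S \ del = {clear(g), on(a,f)}
  ∪ add   = {clear(g), handempty, on(a,f), on(g,d)}

== RESULT ==
["clear(g)", "handempty", "on(a,f)", "on(g,d)"]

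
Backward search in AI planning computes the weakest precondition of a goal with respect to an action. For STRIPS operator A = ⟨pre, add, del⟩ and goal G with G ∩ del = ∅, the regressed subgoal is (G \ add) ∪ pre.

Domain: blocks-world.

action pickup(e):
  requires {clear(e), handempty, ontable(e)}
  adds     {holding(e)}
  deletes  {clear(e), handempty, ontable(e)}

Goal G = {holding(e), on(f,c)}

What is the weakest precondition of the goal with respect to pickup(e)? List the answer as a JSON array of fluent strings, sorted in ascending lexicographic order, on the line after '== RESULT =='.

Compute (G \ add) ∪ pre:
  G ∩ del = {}  (empty — regression defined)
  G \ add = {holding(e), on(f,c)} \ {holding(e)} = {on(f,c)}
  ∪ pre   = {on(f,c)} ∪ {clear(e), handempty, ontable(e)}
          = {clear(e), handempty, on(f,c), ontable(e)}

== RESULT ==
["clear(e)", "handempty", "on(f,c)", "ontable(e)"]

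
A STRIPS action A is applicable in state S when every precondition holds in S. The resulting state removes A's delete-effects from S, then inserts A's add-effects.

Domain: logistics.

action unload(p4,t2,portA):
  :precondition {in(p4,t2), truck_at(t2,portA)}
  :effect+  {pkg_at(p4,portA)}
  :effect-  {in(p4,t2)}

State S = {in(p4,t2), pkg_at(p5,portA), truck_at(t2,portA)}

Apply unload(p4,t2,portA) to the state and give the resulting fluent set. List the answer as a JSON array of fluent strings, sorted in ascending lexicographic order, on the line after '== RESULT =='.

Compute (S \ del) ∪ add:
  pre ⊆ S: {in(p4,t2), truck_at(t2,portA)} ⊆ S  — applicable
  S \ del = {pkg_at(p5,portA), truck_at(t2,portA)}
  ∪ add   = {pkg_at(p4,portA), pkg_at(p5,portA), truck_at(t2,portA)}

== RESULT ==
["pkg_at(p4,portA)", "pkg_at(p5,portA)", "truck_at(t2,portA)"]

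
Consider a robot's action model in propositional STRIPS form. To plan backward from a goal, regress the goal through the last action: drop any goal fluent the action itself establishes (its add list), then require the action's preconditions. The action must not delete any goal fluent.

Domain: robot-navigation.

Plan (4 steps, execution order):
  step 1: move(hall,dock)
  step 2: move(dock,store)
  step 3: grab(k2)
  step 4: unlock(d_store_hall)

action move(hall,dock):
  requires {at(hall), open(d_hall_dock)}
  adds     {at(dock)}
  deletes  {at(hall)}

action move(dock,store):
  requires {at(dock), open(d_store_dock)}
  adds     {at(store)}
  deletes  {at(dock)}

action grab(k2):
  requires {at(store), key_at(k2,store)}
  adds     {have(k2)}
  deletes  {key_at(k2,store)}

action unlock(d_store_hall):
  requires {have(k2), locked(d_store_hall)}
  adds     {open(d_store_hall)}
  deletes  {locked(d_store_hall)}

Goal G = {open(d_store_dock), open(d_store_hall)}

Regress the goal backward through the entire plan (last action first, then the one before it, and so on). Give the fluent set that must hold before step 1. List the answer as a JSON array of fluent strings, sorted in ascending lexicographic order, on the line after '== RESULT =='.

Work backward from the goal:
  through step 4 (unlock(d_store_hall)): drop {open(d_store_hall)}, keep {open(d_store_dock)}, require {have(k2), locked(d_store_hall)}
    → {have(k2), locked(d_store_hall), open(d_store_dock)}
  through step 3 (grab(k2)): drop {have(k2)}, keep {locked(d_store_hall), open(d_store_dock)}, require {at(store), key_at(k2,store)}
    → {at(store), key_at(k2,store), locked(d_store_hall), open(d_store_dock)}
  through step 2 (move(dock,store)): drop {at(store)}, keep {key_at(k2,store), locked(d_store_hall), open(d_store_dock)}, require {at(dock), open(d_store_dock)}
    → {at(dock), key_at(k2,store), locked(d_store_hall), open(d_store_dock)}
  through step 1 (move(hall,dock)): drop {at(dock)}, keep {key_at(k2,store), locked(d_store_hall), open(d_store_dock)}, require {at(hall), open(d_hall_dock)}
    → {at(hall), key_at(k2,store), locked(d_store_hall), open(d_hall_dock), open(d_store_dock)}

== RESULT ==
["at(hall)", "key_at(k2,store)", "locked(d_store_hall)", "open(d_hall_dock)", "open(d_store_dock)"]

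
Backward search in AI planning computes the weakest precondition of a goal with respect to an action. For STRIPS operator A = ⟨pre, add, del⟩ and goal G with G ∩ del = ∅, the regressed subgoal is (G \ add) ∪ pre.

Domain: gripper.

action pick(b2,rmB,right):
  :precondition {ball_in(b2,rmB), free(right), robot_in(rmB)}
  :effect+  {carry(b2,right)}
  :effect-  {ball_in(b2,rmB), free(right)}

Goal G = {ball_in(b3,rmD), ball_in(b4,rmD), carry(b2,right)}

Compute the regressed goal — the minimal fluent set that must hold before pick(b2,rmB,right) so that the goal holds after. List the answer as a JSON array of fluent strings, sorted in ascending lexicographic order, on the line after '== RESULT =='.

Compute (G \ add) ∪ pre:
  G ∩ del = {}  (empty — regression defined)
  G \ add = {ball_in(b3,rmD), ball_in(b4,rmD), carry(b2,right)} \ {carry(b2,right)} = {ball_in(b3,rmD), ball_in(b4,rmD)}
  ∪ pre   = {ball_in(b3,rmD), ball_in(b4,rmD)} ∪ {ball_in(b2,rmB), free(right), robot_in(rmB)}
          = {ball_in(b2,rmB), ball_in(b3,rmD), ball_in(b4,rmD), free(right), robot_in(rmB)}

== RESULT ==
["ball_in(b2,rmB)", "ball_in(b3,rmD)", "ball_in(b4,rmD)", "free(right)", "robot_in(rmB)"]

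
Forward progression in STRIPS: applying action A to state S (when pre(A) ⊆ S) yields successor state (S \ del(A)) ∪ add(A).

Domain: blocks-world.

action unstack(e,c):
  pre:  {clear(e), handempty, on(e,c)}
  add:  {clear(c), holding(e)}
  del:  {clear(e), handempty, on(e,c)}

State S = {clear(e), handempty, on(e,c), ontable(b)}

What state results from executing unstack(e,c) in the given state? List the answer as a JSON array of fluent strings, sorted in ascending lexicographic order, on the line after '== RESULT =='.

Progress:
  pre ⊆ S: {clear(e), handempty, on(e,c)} ⊆ S  — applicable
  S \ del = {ontable(b)}
  ∪ add   = {clear(c), holding(e), ontable(b)}

== RESULT ==
["clear(c)", "holding(e)", "ontable(b)"]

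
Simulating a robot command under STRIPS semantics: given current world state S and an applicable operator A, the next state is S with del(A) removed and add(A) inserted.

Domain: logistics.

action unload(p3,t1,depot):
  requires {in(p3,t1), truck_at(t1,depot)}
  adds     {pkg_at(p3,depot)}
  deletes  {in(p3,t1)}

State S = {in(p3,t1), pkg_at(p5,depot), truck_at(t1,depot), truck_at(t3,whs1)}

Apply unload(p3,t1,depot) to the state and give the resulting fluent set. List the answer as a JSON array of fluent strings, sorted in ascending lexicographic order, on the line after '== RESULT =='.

Compute (S \ del) ∪ add:
  pre ⊆ S: {in(p3,t1), truck_at(t1,depot)} ⊆ S  — applicable
  S \ del = {pkg_at(p5,depot), truck_at(t1,depot), truck_at(t3,whs1)}
  ∪ add   = {pkg_at(p3,depot), pkg_at(p5,depot), truck_at(t1,depot), truck_at(t3,whs1)}

== RESULT ==
["pkg_at(p3,depot)", "pkg_at(p5,depot)", "truck_at(t1,depot)", "truck_at(t3,whs1)"]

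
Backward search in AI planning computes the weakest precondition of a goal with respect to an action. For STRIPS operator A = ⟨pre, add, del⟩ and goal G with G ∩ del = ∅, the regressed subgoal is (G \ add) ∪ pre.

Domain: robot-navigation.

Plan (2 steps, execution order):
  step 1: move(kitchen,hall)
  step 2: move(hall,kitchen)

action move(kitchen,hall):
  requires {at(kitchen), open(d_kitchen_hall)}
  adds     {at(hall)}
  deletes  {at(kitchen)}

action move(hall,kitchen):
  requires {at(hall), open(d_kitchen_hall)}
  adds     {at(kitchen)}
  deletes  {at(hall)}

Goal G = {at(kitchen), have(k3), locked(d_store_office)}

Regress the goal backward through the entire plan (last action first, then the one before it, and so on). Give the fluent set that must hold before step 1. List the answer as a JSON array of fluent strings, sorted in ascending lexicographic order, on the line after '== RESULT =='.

Regress step by step:
  through step 2 (move(hall,kitchen)): drop {at(kitchen)}, keep {have(k3), locked(d_store_office)}, require {at(hall), open(d_kitchen_hall)}
    → {at(hall), have(k3), locked(d_store_office), open(d_kitchen_hall)}
  through step 1 (move(kitchen,hall)): drop {at(hall)}, keep {have(k3), locked(d_store_office), open(d_kitchen_hall)}, require {at(kitchen), open(d_kitchen_hall)}
    → {at(kitchen), have(k3), locked(d_store_office), open(d_kitchen_hall)}

== RESULT ==
["at(kitchen)", "have(k3)", "locked(d_store_office)", "open(d_kitchen_hall)"]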